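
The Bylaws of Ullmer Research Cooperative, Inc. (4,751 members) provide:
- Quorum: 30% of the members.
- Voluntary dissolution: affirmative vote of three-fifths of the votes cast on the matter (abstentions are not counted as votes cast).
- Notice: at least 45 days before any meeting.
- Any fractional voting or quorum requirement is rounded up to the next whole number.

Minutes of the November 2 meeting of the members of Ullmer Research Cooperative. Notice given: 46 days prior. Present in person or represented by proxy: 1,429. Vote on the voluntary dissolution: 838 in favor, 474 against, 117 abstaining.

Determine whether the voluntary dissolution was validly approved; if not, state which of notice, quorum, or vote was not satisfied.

Notice: 46 days given; 45 required. Satisfied.
Quorum: 30% of 4,751 = 1,425.30, rounded up to 1,426; 1,429 present. Satisfied.
Vote: requires three-fifths of the votes cast (1,429 − 117 abstaining = 1,312); 3/5 of 1312 = 787.20, rounded up to 788, so 788 needed; 838 in favor. Satisfied.

Valid — all requirements satisfied.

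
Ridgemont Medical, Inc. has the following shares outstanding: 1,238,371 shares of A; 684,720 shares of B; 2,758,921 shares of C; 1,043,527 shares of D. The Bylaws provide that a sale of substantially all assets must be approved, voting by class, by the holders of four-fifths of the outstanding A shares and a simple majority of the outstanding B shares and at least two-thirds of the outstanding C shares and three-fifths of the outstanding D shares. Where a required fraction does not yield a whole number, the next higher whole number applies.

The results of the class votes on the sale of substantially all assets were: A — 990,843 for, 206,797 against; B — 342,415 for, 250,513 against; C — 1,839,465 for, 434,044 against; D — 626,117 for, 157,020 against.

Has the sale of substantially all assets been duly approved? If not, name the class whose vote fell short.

Approved — every class gave the required vote.

A: 4/5 of 1238371 = 990696.80, rounded up to 990697; 990,697 required, 990,843 in favor — approved.
B: a majority of 684720 is 342361; 342,361 required, 342,415 in favor — approved.
C: 2/3 of 2758921 = 1839280.67, rounded up to 1839281; 1,839,281 required, 1,839,465 in favor — approved.
D: 3/5 of 1043527 = 626116.20, rounded up to 626117; 626,117 required, 626,117 in favor — approved.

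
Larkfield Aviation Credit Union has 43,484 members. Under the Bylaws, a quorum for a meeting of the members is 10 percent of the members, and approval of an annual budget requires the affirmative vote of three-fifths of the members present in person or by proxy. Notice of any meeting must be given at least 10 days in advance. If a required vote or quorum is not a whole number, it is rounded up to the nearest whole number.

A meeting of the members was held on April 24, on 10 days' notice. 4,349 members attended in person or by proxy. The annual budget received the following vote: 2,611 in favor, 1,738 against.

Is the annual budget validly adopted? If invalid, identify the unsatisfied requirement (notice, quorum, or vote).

Valid — all requirements satisfied.

Notice: 10 days given; 10 required. Satisfied.
Quorum: 10% of 43,484 = 4,348.40, rounded up to 4,349; 4,349 present. Satisfied.
Vote: requires three-fifths of those present (4,349); 3/5 of 4349 = 2609.40, rounded up to 2610, so 2,610 needed; 2,611 in favor. Satisfied.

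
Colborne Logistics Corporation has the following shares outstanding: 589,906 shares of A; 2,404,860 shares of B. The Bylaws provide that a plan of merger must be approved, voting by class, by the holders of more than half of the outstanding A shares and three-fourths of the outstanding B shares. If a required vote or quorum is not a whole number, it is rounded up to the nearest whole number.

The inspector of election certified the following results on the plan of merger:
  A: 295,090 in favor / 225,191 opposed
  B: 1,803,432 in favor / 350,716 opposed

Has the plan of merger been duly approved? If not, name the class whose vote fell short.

Not approved — the B shares did not give the required vote.

A: a majority of 589906 is 294954; 294,954 required, 295,090 in favor — approved.
B: 3/4 of 2404860 = 1803645; 1,803,645 required, 1,803,432 in favor — not approved.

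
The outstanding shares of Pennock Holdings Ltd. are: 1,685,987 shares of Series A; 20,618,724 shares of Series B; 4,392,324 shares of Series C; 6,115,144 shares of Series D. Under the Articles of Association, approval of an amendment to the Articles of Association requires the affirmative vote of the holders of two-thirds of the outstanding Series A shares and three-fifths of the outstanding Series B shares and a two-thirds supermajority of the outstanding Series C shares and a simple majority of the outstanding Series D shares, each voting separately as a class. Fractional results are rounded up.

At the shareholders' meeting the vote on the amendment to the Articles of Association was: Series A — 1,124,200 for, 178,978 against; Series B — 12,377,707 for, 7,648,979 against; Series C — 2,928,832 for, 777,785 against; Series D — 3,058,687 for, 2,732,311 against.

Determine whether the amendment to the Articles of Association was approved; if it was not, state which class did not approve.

Approved — every class gave the required vote.

Series A: 2/3 of 1685987 = 1123991.33, rounded up to 1123992; 1,123,992 required, 1,124,200 in favor — approved.
Series B: 3/5 of 20618724 = 12371234.40, rounded up to 12371235; 12,371,235 required, 12,377,707 in favor — approved.
Series C: 2/3 of 4392324 = 2928216; 2,928,216 required, 2,928,832 in favor — approved.
Series D: a majority of 6115144 is 3057573; 3,057,573 required, 3,058,687 in favor — approved.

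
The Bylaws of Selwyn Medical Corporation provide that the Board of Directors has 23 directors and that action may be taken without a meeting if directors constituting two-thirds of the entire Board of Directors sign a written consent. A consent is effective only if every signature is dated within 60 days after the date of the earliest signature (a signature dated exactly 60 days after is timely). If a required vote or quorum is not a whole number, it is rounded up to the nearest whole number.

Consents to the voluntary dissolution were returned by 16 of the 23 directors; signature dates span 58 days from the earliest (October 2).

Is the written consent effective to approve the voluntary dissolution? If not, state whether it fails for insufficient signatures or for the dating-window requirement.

Signatures required: two-thirds of 23 — 2/3 of 23 = 15.33, rounded up to 16, so 16 needed; 16 signed. Sufficient.
Dating window: the latest signature is 58 days after the earliest; the limit is 60 days. Within the window.

Effective — both the signature and dating-window requirements are satisfied.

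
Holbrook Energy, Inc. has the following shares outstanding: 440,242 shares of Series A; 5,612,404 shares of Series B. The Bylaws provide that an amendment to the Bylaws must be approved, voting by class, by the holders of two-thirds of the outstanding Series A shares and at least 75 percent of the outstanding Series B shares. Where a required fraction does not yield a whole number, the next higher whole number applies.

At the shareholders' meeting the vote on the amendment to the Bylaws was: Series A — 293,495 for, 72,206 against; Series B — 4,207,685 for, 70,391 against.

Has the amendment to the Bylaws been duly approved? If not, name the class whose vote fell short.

Not approved — the Series B shares did not give the required vote.

Series A: 2/3 of 440242 = 293494.67, rounded up to 293495; 293,495 required, 293,495 in favor — approved.
Series B: 3/4 of 5612404 = 4209303; 4,209,303 required, 4,207,685 in favor — not approved.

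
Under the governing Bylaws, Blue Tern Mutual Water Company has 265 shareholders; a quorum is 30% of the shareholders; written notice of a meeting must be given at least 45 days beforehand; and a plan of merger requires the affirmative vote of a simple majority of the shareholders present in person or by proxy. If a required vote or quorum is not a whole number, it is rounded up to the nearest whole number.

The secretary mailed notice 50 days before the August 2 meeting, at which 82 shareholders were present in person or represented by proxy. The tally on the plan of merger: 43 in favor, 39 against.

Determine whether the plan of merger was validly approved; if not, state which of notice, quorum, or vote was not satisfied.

Valid — all requirements satisfied.

Notice: 50 days given; 45 required. Satisfied.
Quorum: 30% of 265 = 79.50, rounded up to 80; 82 present. Satisfied.
Vote: requires a majority of those present (82); a majority of 82 is 42, so 42 needed; 43 in favor. Satisfied.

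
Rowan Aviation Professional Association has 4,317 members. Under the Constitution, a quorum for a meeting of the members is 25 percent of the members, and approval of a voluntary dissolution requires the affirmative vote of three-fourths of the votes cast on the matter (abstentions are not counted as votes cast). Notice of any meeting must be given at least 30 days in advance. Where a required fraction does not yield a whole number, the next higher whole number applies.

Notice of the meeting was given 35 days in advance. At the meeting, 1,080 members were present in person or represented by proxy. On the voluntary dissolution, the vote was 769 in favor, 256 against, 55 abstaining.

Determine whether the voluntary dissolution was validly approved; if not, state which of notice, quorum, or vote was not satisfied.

Notice: 35 days given; 30 required. Satisfied.
Quorum: 25% of 4,317 = 1,079.25, rounded up to 1,080; 1,080 present. Satisfied.
Vote: requires three-fourths of the votes cast (1,080 − 55 abstaining = 1,025); 3/4 of 1025 = 768.75, rounded up to 769, so 769 needed; 769 in favor. Satisfied.

Valid — all requirements satisfied.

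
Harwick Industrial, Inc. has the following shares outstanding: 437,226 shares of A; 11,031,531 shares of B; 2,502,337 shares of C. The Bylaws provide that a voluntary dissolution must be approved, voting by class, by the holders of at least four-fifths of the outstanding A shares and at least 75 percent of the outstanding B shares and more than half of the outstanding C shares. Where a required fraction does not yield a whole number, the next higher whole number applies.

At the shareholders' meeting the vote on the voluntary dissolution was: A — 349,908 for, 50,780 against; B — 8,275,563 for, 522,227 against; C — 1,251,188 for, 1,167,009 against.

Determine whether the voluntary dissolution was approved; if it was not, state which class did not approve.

A: 4/5 of 437226 = 349780.80, rounded up to 349781; 349,781 required, 349,908 in favor — approved.
B: 3/4 of 11031531 = 8273648.25, rounded up to 8273649; 8,273,649 required, 8,275,563 in favor — approved.
C: a majority of 2502337 is 1251169; 1,251,169 required, 1,251,188 in favor — approved.

Approved — every class gave the required vote.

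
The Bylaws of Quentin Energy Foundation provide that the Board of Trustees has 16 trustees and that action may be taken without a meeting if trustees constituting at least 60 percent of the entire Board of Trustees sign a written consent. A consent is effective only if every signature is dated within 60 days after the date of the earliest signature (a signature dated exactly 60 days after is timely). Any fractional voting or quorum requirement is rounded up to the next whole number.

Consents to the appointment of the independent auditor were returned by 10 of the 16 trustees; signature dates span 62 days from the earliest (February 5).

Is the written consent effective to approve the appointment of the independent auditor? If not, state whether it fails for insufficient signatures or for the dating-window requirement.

Not effective — dating-window requirement not satisfied.

Signatures required: at least 60 percent of 16 — 3/5 of 16 = 9.60, rounded up to 10, so 10 needed; 10 signed. Sufficient.
Dating window: the latest signature is 62 days after the earliest; the limit is 60 days. Outside the window.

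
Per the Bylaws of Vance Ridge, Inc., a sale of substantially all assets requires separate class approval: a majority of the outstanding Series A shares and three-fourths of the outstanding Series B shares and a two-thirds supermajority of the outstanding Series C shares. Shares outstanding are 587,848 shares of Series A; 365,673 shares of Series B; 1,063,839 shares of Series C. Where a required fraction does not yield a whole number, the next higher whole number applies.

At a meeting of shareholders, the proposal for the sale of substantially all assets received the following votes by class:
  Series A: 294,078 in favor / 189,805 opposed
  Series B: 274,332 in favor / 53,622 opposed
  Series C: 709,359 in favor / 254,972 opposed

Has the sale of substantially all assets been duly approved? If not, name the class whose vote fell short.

Approved — every class gave the required vote.

Series A: a majority of 587848 is 293925; 293,925 required, 294,078 in favor — approved.
Series B: 3/4 of 365673 = 274254.75, rounded up to 274255; 274,255 required, 274,332 in favor — approved.
Series C: 2/3 of 1063839 = 709226; 709,226 required, 709,359 in favor — approved.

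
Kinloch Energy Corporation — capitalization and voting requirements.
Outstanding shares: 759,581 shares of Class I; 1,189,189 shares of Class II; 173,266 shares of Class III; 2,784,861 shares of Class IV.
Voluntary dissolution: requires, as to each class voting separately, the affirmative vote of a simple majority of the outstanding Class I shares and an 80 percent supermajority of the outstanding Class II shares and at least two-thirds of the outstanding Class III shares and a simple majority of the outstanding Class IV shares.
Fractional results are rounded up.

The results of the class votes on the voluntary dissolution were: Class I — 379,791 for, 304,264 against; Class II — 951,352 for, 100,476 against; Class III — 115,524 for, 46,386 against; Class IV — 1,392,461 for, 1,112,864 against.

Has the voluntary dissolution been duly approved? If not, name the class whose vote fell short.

Class I: a majority of 759581 is 379791; 379,791 required, 379,791 in favor — approved.
Class II: 4/5 of 1189189 = 951351.20, rounded up to 951352; 951,352 required, 951,352 in favor — approved.
Class III: 2/3 of 173266 = 115510.67, rounded up to 115511; 115,511 required, 115,524 in favor — approved.
Class IV: a majority of 2784861 is 1392431; 1,392,431 required, 1,392,461 in favor — approved.

Approved — every class gave the required vote.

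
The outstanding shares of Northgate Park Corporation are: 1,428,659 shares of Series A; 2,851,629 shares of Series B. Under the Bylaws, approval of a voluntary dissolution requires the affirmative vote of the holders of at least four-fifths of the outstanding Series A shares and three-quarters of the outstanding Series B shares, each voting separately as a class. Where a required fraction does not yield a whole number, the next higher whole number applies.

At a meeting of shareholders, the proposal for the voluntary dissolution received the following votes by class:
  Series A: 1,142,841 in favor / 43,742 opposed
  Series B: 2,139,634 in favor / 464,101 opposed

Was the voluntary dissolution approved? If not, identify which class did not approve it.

Series A: 4/5 of 1428659 = 1142927.20, rounded up to 1142928; 1,142,928 required, 1,142,841 in favor — not approved.
Series B: 3/4 of 2851629 = 2138721.75, rounded up to 2138722; 2,138,722 required, 2,139,634 in favor — approved.

Not approved — the Series A shares did not give the required vote.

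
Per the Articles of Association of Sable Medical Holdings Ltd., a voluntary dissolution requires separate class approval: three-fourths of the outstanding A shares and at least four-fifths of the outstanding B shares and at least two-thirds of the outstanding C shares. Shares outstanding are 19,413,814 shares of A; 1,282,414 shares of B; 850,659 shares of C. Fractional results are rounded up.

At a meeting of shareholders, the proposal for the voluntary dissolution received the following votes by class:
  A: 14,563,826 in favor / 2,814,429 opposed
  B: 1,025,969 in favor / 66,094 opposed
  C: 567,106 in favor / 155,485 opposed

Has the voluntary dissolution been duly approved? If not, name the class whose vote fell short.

Approved — every class gave the required vote.

A: 3/4 of 19413814 = 14560360.50, rounded up to 14560361; 14,560,361 required, 14,563,826 in favor — approved.
B: 4/5 of 1282414 = 1025931.20, rounded up to 1025932; 1,025,932 required, 1,025,969 in favor — approved.
C: 2/3 of 850659 = 567106; 567,106 required, 567,106 in favor — approved.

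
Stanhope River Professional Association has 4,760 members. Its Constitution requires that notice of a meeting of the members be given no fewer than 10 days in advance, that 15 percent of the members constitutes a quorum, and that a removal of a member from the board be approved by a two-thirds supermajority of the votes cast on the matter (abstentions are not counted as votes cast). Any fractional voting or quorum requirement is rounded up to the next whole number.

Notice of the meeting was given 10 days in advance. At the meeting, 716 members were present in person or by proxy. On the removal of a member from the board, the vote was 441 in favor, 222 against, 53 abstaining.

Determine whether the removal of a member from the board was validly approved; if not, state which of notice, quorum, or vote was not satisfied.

Invalid — vote requirement not satisfied.

Notice: 10 days given; 10 required. Satisfied.
Quorum: 15% of 4,760 = 714; 716 present. Satisfied.
Vote: requires two-thirds of the votes cast (716 − 53 abstaining = 663); 2/3 of 663 = 442, so 442 needed; 441 in favor. Not satisfied.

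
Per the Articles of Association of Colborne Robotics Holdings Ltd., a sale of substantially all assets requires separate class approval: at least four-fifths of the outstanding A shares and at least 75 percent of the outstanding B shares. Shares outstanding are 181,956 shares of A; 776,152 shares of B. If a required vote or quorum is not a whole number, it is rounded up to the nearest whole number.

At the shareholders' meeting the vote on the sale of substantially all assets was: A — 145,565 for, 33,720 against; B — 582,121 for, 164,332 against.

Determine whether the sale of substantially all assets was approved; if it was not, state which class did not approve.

A: 4/5 of 181956 = 145564.80, rounded up to 145565; 145,565 required, 145,565 in favor — approved.
B: 3/4 of 776152 = 582114; 582,114 required, 582,121 in favor — approved.

Approved — every class gave the required vote.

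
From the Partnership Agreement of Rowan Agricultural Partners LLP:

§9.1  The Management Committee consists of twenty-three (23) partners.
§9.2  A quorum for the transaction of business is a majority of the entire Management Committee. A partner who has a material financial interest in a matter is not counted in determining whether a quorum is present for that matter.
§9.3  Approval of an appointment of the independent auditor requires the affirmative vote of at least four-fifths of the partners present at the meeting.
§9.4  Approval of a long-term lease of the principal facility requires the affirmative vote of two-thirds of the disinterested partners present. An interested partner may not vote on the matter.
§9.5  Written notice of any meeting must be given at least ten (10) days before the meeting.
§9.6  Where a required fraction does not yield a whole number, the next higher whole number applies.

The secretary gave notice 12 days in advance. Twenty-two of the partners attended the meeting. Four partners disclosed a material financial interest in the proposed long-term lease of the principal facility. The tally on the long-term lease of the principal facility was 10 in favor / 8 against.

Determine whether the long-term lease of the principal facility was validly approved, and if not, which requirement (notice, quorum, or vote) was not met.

Notice: 12 days given; 10 required (12 ≥ 10). Satisfied.
Quorum: 22 present, but the 4 interested partners do not count, leaving 18. Quorum is 12. Satisfied.
Vote: the long-term lease of the principal facility requires two-thirds of the disinterested partners present (22 − 4 = 18). 2/3 of 18 = 12, so 12 affirmative votes are needed; 10 voted in favor. Not satisfied.

Invalid — vote requirement not satisfied.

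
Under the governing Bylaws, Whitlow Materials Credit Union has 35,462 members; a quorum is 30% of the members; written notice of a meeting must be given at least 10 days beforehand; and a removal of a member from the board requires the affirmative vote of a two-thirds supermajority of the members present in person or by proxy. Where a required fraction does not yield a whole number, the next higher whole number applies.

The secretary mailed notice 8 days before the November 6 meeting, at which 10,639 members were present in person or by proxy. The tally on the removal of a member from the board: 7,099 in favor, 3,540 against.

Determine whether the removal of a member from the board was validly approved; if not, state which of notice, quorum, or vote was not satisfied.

Notice: 8 days given; 10 required. Not satisfied.
Quorum: 30% of 35,462 = 10,638.60, rounded up to 10,639; 10,639 present. Satisfied.
Vote: requires two-thirds of those present (10,639); 2/3 of 10639 = 7092.67, rounded up to 7093, so 7,093 needed; 7,099 in favor. Satisfied.

Invalid — notice requirement not satisfied.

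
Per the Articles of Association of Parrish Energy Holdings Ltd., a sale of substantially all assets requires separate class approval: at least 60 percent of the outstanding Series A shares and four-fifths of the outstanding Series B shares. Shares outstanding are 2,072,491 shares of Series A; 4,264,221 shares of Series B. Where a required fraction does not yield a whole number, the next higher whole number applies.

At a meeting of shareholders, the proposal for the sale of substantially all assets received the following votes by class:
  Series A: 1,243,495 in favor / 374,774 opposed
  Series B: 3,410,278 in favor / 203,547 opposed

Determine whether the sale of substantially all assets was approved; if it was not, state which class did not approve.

Series A: 3/5 of 2072491 = 1243494.60, rounded up to 1243495; 1,243,495 required, 1,243,495 in favor — approved.
Series B: 4/5 of 4264221 = 3411376.80, rounded up to 3411377; 3,411,377 required, 3,410,278 in favor — not approved.

Not approved — the Series B shares did not give the required vote.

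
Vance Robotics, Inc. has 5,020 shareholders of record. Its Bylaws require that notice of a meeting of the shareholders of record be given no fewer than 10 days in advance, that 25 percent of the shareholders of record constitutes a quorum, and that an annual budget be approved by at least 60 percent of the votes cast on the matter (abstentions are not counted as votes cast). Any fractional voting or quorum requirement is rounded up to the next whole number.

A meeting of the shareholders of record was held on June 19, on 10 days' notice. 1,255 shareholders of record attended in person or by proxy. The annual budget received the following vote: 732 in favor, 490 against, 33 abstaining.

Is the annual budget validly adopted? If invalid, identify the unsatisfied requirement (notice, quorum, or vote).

Invalid — vote requirement not satisfied.

Notice: 10 days given; 10 required. Satisfied.
Quorum: 25% of 5,020 = 1,255; 1,255 present. Satisfied.
Vote: requires three-fifths of the votes cast (1,255 − 33 abstaining = 1,222); 3/5 of 1222 = 733.20, rounded up to 734, so 734 needed; 732 in favor. Not satisfied.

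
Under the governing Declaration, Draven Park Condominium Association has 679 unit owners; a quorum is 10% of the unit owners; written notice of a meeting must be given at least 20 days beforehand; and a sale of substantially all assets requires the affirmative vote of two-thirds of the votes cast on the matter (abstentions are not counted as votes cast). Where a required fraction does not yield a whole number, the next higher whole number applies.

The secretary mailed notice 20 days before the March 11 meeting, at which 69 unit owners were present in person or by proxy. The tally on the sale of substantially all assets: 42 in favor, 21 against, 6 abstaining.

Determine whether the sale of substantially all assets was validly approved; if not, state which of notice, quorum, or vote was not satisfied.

Notice: 20 days given; 20 required. Satisfied.
Quorum: 10% of 679 = 67.90, rounded up to 68; 69 present. Satisfied.
Vote: requires two-thirds of the votes cast (69 − 6 abstaining = 63); 2/3 of 63 = 42, so 42 needed; 42 in favor. Satisfied.

Valid — all requirements satisfied.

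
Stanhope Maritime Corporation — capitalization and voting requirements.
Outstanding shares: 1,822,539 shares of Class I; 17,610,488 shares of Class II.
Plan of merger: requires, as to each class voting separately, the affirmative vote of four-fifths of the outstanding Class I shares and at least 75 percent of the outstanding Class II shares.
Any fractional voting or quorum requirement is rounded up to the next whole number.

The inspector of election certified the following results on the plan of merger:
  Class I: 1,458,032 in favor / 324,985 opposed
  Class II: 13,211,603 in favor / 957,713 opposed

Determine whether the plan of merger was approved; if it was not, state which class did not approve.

Class I: 4/5 of 1822539 = 1458031.20, rounded up to 1458032; 1,458,032 required, 1,458,032 in favor — approved.
Class II: 3/4 of 17610488 = 13207866; 13,207,866 required, 13,211,603 in favor — approved.

Approved — every class gave the required vote.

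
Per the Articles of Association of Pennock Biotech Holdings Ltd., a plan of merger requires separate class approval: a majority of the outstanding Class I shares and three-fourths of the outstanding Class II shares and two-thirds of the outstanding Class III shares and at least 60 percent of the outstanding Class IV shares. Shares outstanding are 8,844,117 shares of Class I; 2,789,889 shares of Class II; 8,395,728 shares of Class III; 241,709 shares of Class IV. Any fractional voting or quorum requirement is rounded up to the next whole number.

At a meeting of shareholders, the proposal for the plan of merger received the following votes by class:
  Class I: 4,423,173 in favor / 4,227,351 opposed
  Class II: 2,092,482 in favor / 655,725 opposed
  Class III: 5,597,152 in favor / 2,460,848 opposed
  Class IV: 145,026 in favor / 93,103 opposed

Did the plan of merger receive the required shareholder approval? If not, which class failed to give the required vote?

Class I: a majority of 8844117 is 4422059; 4,422,059 required, 4,423,173 in favor — approved.
Class II: 3/4 of 2789889 = 2092416.75, rounded up to 2092417; 2,092,417 required, 2,092,482 in favor — approved.
Class III: 2/3 of 8395728 = 5597152; 5,597,152 required, 5,597,152 in favor — approved.
Class IV: 3/5 of 241709 = 145025.40, rounded up to 145026; 145,026 required, 145,026 in favor — approved.

Approved — every class gave the required vote.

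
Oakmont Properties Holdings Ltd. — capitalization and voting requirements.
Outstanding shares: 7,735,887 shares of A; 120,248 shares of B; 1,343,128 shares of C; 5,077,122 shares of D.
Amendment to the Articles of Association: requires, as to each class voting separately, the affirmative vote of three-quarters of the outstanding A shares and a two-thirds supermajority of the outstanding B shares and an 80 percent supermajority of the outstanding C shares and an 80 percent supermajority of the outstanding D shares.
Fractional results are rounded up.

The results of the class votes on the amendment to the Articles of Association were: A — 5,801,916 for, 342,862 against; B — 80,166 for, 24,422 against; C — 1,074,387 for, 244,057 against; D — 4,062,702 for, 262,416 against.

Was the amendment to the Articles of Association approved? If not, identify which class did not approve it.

A: 3/4 of 7735887 = 5801915.25, rounded up to 5801916; 5,801,916 required, 5,801,916 in favor — approved.
B: 2/3 of 120248 = 80165.33, rounded up to 80166; 80,166 required, 80,166 in favor — approved.
C: 4/5 of 1343128 = 1074502.40, rounded up to 1074503; 1,074,503 required, 1,074,387 in favor — not approved.
D: 4/5 of 5077122 = 4061697.60, rounded up to 4061698; 4,061,698 required, 4,062,702 in favor — approved.

Not approved — the C shares did not give the required vote.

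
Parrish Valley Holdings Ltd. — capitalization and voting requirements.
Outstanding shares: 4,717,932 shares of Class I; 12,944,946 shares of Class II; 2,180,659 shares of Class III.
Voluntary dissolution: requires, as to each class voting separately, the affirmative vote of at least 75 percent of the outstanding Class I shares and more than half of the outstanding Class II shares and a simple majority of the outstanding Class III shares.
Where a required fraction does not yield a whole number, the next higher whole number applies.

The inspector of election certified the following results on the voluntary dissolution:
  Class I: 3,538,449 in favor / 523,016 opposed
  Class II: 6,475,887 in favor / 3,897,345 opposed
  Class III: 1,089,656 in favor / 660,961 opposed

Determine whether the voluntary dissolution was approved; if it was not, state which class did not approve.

Class I: 3/4 of 4717932 = 3538449; 3,538,449 required, 3,538,449 in favor — approved.
Class II: a majority of 12944946 is 6472474; 6,472,474 required, 6,475,887 in favor — approved.
Class III: a majority of 2180659 is 1090330; 1,090,330 required, 1,089,656 in favor — not approved.

Not approved — the Class III shares did not give the required vote.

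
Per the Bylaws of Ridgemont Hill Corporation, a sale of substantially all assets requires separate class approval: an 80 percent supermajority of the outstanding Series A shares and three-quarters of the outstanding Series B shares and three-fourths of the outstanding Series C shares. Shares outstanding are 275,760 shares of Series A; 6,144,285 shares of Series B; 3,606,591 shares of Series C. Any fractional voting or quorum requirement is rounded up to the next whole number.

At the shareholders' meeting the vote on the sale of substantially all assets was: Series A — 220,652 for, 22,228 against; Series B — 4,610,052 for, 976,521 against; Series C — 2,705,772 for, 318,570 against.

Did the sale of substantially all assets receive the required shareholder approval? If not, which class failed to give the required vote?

Approved — every class gave the required vote.

Series A: 4/5 of 275760 = 220608; 220,608 required, 220,652 in favor — approved.
Series B: 3/4 of 6144285 = 4608213.75, rounded up to 4608214; 4,608,214 required, 4,610,052 in favor — approved.
Series C: 3/4 of 3606591 = 2704943.25, rounded up to 2704944; 2,704,944 required, 2,705,772 in favor — approved.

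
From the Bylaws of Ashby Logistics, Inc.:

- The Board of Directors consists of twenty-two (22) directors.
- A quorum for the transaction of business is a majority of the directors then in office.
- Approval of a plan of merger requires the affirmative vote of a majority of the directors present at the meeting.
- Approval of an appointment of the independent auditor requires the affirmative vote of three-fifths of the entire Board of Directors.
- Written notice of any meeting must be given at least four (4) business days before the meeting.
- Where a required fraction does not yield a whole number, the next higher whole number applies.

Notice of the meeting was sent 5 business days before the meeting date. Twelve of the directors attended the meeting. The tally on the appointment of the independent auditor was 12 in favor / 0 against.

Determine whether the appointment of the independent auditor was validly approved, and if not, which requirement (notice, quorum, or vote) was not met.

Invalid — vote requirement not satisfied.

Notice: 5 business days given; 4 required (5 ≥ 4). Satisfied.
Quorum: 12 present; quorum is 12. Satisfied.
Vote: the appointment of the independent auditor requires three-fifths of the entire Board of Directors (22). 3/5 of 22 = 13.20, rounded up to 14, so 14 affirmative votes are needed; 12 voted in favor. Not satisfied.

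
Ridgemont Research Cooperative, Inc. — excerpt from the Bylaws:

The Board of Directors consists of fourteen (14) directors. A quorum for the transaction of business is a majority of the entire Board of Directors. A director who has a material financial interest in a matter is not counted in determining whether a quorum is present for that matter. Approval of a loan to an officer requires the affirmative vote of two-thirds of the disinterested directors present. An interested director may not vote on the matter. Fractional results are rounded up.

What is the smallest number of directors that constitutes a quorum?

8

A majority of 14 is 8.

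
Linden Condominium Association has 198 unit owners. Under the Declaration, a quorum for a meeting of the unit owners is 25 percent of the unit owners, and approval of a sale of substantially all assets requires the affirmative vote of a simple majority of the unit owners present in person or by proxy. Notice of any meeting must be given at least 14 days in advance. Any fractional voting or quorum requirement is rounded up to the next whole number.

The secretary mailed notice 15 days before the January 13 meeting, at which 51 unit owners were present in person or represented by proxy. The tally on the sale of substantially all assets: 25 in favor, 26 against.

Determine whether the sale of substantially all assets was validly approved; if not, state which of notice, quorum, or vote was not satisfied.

Invalid — vote requirement not satisfied.

Notice: 15 days given; 14 required. Satisfied.
Quorum: 25% of 198 = 49.50, rounded up to 50; 51 present. Satisfied.
Vote: requires a majority of those present (51); a majority of 51 is 26, so 26 needed; 25 in favor. Not satisfied.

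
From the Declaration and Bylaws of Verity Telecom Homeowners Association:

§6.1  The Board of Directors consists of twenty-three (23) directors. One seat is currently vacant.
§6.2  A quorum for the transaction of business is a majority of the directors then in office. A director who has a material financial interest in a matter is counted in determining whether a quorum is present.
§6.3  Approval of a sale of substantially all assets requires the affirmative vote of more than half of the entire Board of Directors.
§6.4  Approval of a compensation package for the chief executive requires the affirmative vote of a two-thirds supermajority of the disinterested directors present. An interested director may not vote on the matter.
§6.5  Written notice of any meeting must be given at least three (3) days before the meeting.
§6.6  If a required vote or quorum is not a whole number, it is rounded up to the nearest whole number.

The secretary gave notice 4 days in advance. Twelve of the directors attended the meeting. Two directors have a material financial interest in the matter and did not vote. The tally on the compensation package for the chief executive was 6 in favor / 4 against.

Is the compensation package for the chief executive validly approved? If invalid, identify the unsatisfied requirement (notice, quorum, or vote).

Notice: 4 days given; 3 required (4 ≥ 3). Satisfied.
Quorum: 12 present (interested directors count toward quorum); quorum is 12. Satisfied.
Vote: the compensation package for the chief executive requires two-thirds of the disinterested directors present (12 − 2 = 10). 2/3 of 10 = 6.67, rounded up to 7, so 7 affirmative votes are needed; 6 voted in favor. Not satisfied.

Invalid — vote requirement not satisfied.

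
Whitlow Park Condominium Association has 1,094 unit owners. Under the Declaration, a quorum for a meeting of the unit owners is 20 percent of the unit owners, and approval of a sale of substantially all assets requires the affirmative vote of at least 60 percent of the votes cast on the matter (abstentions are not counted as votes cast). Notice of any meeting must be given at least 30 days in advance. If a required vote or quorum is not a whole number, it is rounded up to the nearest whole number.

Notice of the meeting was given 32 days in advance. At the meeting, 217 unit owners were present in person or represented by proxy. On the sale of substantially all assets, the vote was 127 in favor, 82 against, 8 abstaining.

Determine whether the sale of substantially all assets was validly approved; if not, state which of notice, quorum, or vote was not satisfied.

Invalid — quorum requirement not satisfied.

Notice: 32 days given; 30 required. Satisfied.
Quorum: 20% of 1,094 = 218.80, rounded up to 219; 217 present. Not satisfied.
Vote: requires three-fifths of the votes cast (217 − 8 abstaining = 209); 3/5 of 209 = 125.40, rounded up to 126, so 126 needed; 127 in favor. Satisfied.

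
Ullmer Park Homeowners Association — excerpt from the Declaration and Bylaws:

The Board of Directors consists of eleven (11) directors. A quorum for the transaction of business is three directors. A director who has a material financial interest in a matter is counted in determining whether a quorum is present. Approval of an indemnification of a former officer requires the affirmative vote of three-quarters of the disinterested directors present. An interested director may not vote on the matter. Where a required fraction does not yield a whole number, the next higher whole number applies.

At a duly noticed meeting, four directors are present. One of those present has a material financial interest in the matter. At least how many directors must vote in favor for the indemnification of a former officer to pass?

The indemnification of a former officer requires three-fourths of the disinterested directors present (4 − 1 = 3).
3/4 of 3 = 2.25, rounded up to 3.

3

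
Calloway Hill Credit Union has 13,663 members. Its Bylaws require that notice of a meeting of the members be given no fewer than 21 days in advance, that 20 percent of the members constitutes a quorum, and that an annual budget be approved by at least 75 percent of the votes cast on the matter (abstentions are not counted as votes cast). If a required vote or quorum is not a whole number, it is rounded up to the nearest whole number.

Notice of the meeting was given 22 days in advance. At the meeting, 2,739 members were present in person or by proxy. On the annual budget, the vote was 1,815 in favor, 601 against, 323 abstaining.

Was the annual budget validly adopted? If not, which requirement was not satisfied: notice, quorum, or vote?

Valid — all requirements satisfied.

Notice: 22 days given; 21 required. Satisfied.
Quorum: 20% of 13,663 = 2,732.60, rounded up to 2,733; 2,739 present. Satisfied.
Vote: requires three-fourths of the votes cast (2,739 − 323 abstaining = 2,416); 3/4 of 2416 = 1812, so 1,812 needed; 1,815 in favor. Satisfied.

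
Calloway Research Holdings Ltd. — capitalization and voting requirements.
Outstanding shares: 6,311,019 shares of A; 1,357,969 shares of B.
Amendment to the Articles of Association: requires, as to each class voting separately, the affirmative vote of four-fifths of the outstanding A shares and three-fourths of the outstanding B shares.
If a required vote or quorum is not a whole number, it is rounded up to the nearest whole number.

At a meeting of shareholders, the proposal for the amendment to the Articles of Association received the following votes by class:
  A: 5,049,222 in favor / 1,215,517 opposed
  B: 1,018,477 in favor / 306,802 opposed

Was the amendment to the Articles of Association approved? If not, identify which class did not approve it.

A: 4/5 of 6311019 = 5048815.20, rounded up to 5048816; 5,048,816 required, 5,049,222 in favor — approved.
B: 3/4 of 1357969 = 1018476.75, rounded up to 1018477; 1,018,477 required, 1,018,477 in favor — approved.

Approved — every class gave the required vote.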